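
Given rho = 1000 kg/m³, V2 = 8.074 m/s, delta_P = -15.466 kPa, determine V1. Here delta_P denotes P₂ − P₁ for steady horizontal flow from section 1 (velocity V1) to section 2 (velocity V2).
Formula: \Delta P = \frac{1}{2} \rho (V_1^2 - V_2^2)
Substituting knowns: -15.466 = 0.5·1000·(V1² − 8.074²)/1000
Solving for V1: V1 = √(8.074² + 2·(-15.466·1000)/1000) = 5.853 m/s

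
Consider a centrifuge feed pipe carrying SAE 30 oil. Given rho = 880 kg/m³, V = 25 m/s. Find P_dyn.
Formula: P_{dyn} = \frac{1}{2} \rho V^2
P_dyn = 0.5·880·25²/1000 = 275 kPa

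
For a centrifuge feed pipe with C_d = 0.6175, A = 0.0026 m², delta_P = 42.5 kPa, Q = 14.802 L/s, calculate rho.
Formula: Q = C_d A \sqrt{\frac{2 \Delta P}{\rho}}
Substituting knowns: 14.802 = 0.6175·0.0026·√(2·(42.5·1000)/rho)·1000
Solving for rho: rho = 2·(42.5·1000)/((14.802/1000)/(0.6175·0.0026))² = 1000 kg/m³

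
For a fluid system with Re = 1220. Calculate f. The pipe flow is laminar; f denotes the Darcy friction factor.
Formula: f = \frac{64}{Re}
f = 64/1220 = 0.05246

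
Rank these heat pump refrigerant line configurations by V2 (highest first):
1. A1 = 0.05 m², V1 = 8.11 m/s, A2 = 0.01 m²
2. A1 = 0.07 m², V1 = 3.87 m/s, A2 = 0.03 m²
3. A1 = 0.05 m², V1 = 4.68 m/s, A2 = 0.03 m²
Case 1: V2 = 40.55 m/s
Case 2: V2 = 9.03 m/s
Case 3: V2 = 7.8 m/s
Ranking (highest first): 1, 2, 3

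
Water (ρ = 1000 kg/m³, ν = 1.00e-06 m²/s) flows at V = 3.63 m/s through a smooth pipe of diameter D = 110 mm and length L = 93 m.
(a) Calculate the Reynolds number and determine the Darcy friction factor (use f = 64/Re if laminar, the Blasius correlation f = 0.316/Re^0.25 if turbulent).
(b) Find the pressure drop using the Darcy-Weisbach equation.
(a) Re = V·D/ν = 3.63·0.11/1.00e-06 = 399300 → turbulent (Re > 4000); f = 0.316/Re^0.25 = 0.316/399300^0.25 = 0.012571 (Blasius is strictly valid for Re ≲ 1e5; used here as the smooth-pipe estimate the problem specifies)
(b) Darcy-Weisbach: ΔP = f·(L/D)·½ρV²/1000 = 0.012571·(93/0.110)·½·1000·3.63²/1000 = 70.02 kPa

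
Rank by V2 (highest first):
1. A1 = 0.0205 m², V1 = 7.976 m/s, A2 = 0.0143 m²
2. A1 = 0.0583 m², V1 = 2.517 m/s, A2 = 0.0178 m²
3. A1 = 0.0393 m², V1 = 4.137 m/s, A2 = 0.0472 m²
Case 1: V2 = 11.43 m/s
Case 2: V2 = 8.244 m/s
Case 3: V2 = 3.445 m/s
Ranking (highest first): 1, 2, 3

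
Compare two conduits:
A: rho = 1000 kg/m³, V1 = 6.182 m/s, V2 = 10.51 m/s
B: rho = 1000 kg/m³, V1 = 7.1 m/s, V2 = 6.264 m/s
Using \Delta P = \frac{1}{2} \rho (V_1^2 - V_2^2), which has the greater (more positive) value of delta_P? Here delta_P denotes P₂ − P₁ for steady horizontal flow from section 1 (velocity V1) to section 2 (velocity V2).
delta_P(A) = -36.12 kPa, delta_P(B) = 5.586 kPa. Answer: B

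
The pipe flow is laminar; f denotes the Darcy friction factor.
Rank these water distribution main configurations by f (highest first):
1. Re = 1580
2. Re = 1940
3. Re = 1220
Case 1: f = 0.04051
Case 2: f = 0.03299
Case 3: f = 0.05246
Ranking (highest first): 3, 1, 2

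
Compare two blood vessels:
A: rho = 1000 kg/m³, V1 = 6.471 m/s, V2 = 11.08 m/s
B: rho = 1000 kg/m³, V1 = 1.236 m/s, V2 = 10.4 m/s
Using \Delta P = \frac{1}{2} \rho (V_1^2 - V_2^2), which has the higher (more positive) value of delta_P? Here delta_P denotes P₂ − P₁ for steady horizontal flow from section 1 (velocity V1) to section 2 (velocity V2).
delta_P(A) = -40.45 kPa, delta_P(B) = -53.32 kPa. Answer: A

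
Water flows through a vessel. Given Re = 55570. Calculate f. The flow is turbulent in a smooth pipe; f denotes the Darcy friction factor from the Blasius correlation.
Formula: f = \frac{0.316}{Re^{0.25}}
f = 0.316/55570^0.25 = 0.02058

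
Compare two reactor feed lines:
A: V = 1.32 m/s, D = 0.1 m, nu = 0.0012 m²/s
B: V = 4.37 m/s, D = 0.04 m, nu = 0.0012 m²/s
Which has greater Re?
Re(A) = 110, Re(B) = 145.7. Answer: B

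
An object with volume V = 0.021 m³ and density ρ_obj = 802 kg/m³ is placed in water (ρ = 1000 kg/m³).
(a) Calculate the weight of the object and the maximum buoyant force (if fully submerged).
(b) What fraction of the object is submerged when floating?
(a) W=rho_obj*g*V=802*9.81*0.021=165.2 N; F_B(max)=rho*g*V=1000*9.81*0.021=206.0 N
(b) Floating fraction=rho_obj/rho=802/1000=0.802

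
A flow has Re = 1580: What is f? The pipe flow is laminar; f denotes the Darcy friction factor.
Formula: f = \frac{64}{Re}
f = 64/1580 = 0.04051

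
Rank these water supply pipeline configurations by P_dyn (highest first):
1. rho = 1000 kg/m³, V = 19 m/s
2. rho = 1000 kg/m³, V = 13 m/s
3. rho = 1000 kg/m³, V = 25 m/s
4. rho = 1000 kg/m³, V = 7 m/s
Case 1: P_dyn = 180.5 kPa
Case 2: P_dyn = 84.5 kPa
Case 3: P_dyn = 312.5 kPa
Case 4: P_dyn = 24.5 kPa
Ranking (highest first): 3, 1, 2, 4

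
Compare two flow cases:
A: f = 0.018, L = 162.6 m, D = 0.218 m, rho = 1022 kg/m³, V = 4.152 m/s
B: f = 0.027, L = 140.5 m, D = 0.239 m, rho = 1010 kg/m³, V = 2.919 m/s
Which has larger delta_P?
delta_P(A) = 118.3 kPa, delta_P(B) = 68.3 kPa. Answer: A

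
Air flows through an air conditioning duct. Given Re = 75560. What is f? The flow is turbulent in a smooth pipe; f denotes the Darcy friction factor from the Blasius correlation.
Formula: f = \frac{0.316}{Re^{0.25}}
f = 0.316/75560^0.25 = 0.01906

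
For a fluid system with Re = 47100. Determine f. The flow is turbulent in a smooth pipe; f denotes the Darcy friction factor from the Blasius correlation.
Formula: f = \frac{0.316}{Re^{0.25}}
f = 0.316/47100^0.25 = 0.02145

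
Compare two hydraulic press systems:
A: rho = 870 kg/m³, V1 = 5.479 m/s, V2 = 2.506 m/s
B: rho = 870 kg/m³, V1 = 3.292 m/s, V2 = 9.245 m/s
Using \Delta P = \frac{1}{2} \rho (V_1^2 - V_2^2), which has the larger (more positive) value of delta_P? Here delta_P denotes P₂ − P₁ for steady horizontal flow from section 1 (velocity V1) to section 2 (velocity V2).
delta_P(A) = 10.33 kPa, delta_P(B) = -32.47 kPa. Answer: A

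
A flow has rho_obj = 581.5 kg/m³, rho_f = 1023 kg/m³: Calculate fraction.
Formula: f_{sub} = \frac{\rho_{obj}}{\rho_f}
fraction = 581.5/1023 = 0.5684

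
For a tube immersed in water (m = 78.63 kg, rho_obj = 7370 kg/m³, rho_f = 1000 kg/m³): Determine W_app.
Formula: W_{app} = mg\left(1 - \frac{\rho_f}{\rho_{obj}}\right)
W_app = 78.63·9.81·(1 − 1000/7370) = 666.7 N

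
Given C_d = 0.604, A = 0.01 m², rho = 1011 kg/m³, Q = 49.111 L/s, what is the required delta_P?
Formula: Q = C_d A \sqrt{\frac{2 \Delta P}{\rho}}
Substituting knowns: 49.111 = 0.604·0.01·√(2·(delta_P·1000)/1011)·1000
Solving for delta_P: delta_P = ((49.111/1000)/(0.604·0.01))²·1011/2/1000 = 33.42 kPa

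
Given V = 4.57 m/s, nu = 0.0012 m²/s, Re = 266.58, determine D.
Formula: Re = \frac{V D}{\nu}
Substituting knowns: 266.58 = 4.57·D/0.0012
Solving for D: D = 266.58·0.0012/4.57 = 0.07 m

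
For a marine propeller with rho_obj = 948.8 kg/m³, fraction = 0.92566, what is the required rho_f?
Formula: f_{sub} = \frac{\rho_{obj}}{\rho_f}
Substituting knowns: 0.92566 = 948.8/rho_f
Solving for rho_f: rho_f = 948.8/0.92566 = 1025 kg/m³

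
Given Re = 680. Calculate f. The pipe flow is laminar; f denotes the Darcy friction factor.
Formula: f = \frac{64}{Re}
f = 64/680 = 0.09412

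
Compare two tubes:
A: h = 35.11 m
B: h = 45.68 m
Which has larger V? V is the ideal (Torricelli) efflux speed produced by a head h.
V(A) = 26.25 m/s, V(B) = 29.94 m/s. Answer: B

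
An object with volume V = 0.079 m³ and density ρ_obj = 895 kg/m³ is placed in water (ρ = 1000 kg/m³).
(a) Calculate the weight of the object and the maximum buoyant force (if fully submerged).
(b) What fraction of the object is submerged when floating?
(a) W=rho_obj*g*V=895*9.81*0.079=693.6 N; F_B(max)=rho*g*V=1000*9.81*0.079=775.0 N
(b) Floating fraction=rho_obj/rho=895/1000=0.895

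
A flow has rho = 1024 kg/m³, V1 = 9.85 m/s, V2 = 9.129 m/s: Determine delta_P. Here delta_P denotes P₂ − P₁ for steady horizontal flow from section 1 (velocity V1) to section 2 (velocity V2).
Formula: \Delta P = \frac{1}{2} \rho (V_1^2 - V_2^2)
delta_P = 0.5·1024·(9.85² − 9.129²)/1000 = 7.006 kPa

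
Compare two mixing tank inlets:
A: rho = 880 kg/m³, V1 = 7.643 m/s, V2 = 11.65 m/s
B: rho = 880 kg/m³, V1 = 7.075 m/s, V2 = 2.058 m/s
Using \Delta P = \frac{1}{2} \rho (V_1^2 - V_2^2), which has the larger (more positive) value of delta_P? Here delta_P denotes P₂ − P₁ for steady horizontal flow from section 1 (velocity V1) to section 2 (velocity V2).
delta_P(A) = -34.02 kPa, delta_P(B) = 20.16 kPa. Answer: B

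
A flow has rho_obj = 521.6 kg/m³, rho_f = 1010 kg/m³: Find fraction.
Formula: f_{sub} = \frac{\rho_{obj}}{\rho_f}
fraction = 521.6/1010 = 0.5164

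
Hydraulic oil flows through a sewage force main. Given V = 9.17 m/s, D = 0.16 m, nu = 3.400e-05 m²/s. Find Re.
Formula: Re = \frac{V D}{\nu}
Re = 9.17·0.16/3.400e-05 = 43153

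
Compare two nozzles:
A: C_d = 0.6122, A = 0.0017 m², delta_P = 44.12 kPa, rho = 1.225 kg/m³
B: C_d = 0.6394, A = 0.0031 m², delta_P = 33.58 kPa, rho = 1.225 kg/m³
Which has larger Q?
Q(A) = 279.3 L/s, Q(B) = 464.1 L/s. Answer: B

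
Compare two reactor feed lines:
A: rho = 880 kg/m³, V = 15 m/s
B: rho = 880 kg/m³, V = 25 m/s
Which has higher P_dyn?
P_dyn(A) = 99 kPa, P_dyn(B) = 275 kPa. Answer: B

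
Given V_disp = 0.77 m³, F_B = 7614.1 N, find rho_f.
Formula: F_B = \rho_f g V_{disp}
Substituting knowns: 7614.1 = rho_f·9.81·0.77
Solving for rho_f: rho_f = 7614.1/(9.81·0.77) = 1008 kg/m³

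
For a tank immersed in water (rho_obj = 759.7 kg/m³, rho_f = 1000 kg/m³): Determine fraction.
Formula: f_{sub} = \frac{\rho_{obj}}{\rho_f}
fraction = 759.7/1000 = 0.7597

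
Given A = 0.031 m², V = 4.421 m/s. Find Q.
Formula: Q = A V
Q = 0.031·4.421·1000 = 137.1 L/s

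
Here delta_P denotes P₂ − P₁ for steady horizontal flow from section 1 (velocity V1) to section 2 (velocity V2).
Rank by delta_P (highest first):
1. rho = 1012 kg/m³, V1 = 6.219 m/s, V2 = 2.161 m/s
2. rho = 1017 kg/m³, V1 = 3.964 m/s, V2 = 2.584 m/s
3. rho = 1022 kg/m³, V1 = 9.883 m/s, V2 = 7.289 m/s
Case 1: delta_P = 17.21 kPa
Case 2: delta_P = 4.595 kPa
Case 3: delta_P = 22.76 kPa
Ranking (highest first): 3, 1, 2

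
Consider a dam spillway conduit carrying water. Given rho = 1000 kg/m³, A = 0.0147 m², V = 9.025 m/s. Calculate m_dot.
Formula: \dot{m} = \rho A V
m_dot = 1000·0.0147·9.025 = 132.7 kg/s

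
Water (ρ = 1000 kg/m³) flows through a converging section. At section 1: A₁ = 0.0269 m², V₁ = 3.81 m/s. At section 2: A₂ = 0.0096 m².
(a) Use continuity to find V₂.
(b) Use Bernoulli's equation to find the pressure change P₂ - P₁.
(a) Continuity: A₁V₁=A₂V₂ -> V₂=A₁V₁/A₂=0.0269*3.81/0.0096=10.68 m/s
(b) Bernoulli: P₂-P₁=0.5*rho*(V₁^2-V₂^2)/1000=0.5*1000*(3.81^2-10.68^2)/1000=-49.77 kPa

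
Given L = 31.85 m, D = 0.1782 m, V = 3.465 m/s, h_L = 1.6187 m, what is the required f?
Formula: h_L = f \frac{L}{D} \frac{V^2}{2g}
Substituting knowns: 1.6187 = f·(31.85/0.1782)·3.465²/(2·9.81)
Solving for f: f = 1.6187·2·9.81/((31.85/0.1782)·3.465²) = 0.0148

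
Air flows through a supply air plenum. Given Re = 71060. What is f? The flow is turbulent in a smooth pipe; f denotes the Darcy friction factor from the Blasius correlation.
Formula: f = \frac{0.316}{Re^{0.25}}
f = 0.316/71060^0.25 = 0.01935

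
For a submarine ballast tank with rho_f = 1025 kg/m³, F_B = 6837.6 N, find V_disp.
Formula: F_B = \rho_f g V_{disp}
Substituting knowns: 6837.6 = 1025·9.81·V_disp
Solving for V_disp: V_disp = 6837.6/(1025·9.81) = 0.68 m³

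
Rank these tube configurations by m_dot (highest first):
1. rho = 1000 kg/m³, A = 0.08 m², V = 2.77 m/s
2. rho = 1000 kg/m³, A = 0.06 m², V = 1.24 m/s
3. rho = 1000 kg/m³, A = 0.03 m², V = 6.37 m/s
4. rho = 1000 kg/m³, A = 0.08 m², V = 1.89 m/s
Case 1: m_dot = 221.6 kg/s
Case 2: m_dot = 74.4 kg/s
Case 3: m_dot = 191.1 kg/s
Case 4: m_dot = 151.2 kg/s
Ranking (highest first): 1, 3, 4, 2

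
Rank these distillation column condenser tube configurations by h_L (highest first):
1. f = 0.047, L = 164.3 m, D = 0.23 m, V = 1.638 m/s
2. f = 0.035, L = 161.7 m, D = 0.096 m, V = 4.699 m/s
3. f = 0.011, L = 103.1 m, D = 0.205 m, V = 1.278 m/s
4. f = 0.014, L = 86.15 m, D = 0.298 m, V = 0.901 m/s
Case 1: h_L = 4.591 m
Case 2: h_L = 66.35 m
Case 3: h_L = 0.4605 m
Case 4: h_L = 0.1675 m
Ranking (highest first): 2, 1, 3, 4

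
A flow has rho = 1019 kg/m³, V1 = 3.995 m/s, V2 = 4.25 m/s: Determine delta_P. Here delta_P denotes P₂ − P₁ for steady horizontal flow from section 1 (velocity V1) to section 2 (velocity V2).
Formula: \Delta P = \frac{1}{2} \rho (V_1^2 - V_2^2)
delta_P = 0.5·1019·(3.995² − 4.25²)/1000 = -1.071 kPa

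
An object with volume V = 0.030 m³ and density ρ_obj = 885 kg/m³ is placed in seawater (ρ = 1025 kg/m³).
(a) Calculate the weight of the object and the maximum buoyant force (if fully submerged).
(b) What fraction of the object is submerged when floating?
(a) W=rho_obj*g*V=885*9.81*0.030=260.5 N; F_B(max)=rho*g*V=1025*9.81*0.030=301.7 N
(b) Floating fraction=rho_obj/rho=885/1025=0.863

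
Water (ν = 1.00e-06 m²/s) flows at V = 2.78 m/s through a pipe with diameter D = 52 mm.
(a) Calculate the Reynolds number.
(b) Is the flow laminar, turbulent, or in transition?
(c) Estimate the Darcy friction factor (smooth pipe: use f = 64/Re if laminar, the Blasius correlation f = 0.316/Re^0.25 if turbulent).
(a) Re = V·D/ν = 2.78·0.052/1.00e-06 = 144560
(b) Flow regime: turbulent (Re > 4000)
(c) Friction factor: f = 0.316/Re^0.25 = 0.316/144560^0.25 = 0.01621 (Blasius is strictly valid for Re ≲ 1e5; used here as the smooth-pipe estimate the problem specifies)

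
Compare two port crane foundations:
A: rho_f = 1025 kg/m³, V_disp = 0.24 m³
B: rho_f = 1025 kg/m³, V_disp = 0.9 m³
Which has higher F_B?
F_B(A) = 2413 N, F_B(B) = 9050 N. Answer: B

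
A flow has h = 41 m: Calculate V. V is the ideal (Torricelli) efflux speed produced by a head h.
Formula: V = \sqrt{2 g h}
V = √(2·9.81·41) = 28.36 m/s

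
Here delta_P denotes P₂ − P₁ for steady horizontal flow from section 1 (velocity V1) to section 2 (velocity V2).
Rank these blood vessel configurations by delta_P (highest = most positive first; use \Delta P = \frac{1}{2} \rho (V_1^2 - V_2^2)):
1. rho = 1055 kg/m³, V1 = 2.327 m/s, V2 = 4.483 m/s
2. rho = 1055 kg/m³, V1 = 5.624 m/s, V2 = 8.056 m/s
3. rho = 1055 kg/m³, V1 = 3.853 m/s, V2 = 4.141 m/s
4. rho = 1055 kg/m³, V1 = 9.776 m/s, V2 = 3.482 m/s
Case 1: delta_P = -7.745 kPa
Case 2: delta_P = -17.55 kPa
Case 3: delta_P = -1.214 kPa
Case 4: delta_P = 44.02 kPa
Ranking (highest first): 4, 3, 1, 2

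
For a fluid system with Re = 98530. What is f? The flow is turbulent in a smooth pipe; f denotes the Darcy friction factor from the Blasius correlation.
Formula: f = \frac{0.316}{Re^{0.25}}
f = 0.316/98530^0.25 = 0.01784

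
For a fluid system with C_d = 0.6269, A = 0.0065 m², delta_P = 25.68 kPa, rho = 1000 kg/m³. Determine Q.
Formula: Q = C_d A \sqrt{\frac{2 \Delta P}{\rho}}
Q = 0.6269·0.0065·√(2·(25.68·1000)/1000)·1000 = 29.2 L/s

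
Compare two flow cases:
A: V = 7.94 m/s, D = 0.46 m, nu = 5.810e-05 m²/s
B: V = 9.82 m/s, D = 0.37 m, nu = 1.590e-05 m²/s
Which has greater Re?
Re(A) = 62864, Re(B) = 228516. Answer: B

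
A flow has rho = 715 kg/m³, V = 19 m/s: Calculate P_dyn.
Formula: P_{dyn} = \frac{1}{2} \rho V^2
P_dyn = 0.5·715·19²/1000 = 129.1 kPa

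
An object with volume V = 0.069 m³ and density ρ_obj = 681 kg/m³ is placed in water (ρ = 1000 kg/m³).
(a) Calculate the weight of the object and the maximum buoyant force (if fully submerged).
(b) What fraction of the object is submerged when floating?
(a) W=rho_obj*g*V=681*9.81*0.069=461.0 N; F_B(max)=rho*g*V=1000*9.81*0.069=676.9 N
(b) Floating fraction=rho_obj/rho=681/1000=0.681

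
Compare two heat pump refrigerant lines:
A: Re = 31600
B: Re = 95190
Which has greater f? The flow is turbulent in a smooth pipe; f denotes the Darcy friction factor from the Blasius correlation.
f(A) = 0.0237, f(B) = 0.01799. Answer: A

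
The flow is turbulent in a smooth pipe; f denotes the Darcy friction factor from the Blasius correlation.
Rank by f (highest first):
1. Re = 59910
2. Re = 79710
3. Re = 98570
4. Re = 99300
Case 1: f = 0.0202
Case 2: f = 0.01881
Case 3: f = 0.01783
Case 4: f = 0.0178
Ranking (highest first): 1, 2, 3, 4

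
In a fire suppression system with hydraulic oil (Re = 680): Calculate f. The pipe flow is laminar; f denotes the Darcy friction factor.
Formula: f = \frac{64}{Re}
f = 64/680 = 0.09412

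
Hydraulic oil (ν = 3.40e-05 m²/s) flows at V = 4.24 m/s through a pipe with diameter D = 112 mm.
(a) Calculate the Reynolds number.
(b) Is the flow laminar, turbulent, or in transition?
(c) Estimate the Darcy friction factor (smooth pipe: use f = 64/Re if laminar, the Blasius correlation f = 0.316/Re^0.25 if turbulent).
(a) Re = V·D/ν = 4.24·0.112/3.40e-05 = 13967
(b) Flow regime: turbulent (Re > 4000)
(c) Friction factor: f = 0.316/Re^0.25 = 0.316/13967^0.25 = 0.02907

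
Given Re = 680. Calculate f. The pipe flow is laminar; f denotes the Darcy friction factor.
Formula: f = \frac{64}{Re}
f = 64/680 = 0.09412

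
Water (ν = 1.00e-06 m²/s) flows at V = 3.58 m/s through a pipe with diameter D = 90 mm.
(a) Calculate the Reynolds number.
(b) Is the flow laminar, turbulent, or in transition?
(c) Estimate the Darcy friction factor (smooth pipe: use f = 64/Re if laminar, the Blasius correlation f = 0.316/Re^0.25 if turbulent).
(a) Re = V·D/ν = 3.58·0.09/1.00e-06 = 322200
(b) Flow regime: turbulent (Re > 4000)
(c) Friction factor: f = 0.316/Re^0.25 = 0.316/322200^0.25 = 0.01326 (Blasius is strictly valid for Re ≲ 1e5; used here as the smooth-pipe estimate the problem specifies)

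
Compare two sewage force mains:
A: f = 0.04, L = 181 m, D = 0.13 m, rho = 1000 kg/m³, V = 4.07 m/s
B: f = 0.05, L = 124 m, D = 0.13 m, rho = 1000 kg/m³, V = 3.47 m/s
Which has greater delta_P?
delta_P(A) = 461.3 kPa, delta_P(B) = 287.1 kPa. Answer: A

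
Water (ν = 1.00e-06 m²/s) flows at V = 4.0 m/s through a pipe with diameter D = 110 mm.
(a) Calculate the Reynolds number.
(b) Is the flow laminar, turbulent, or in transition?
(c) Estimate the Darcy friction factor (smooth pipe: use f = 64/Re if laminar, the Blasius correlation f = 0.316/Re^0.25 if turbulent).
(a) Re = V·D/ν = 4.0·0.11/1.00e-06 = 440000
(b) Flow regime: turbulent (Re > 4000)
(c) Friction factor: f = 0.316/Re^0.25 = 0.316/440000^0.25 = 0.01227 (Blasius is strictly valid for Re ≲ 1e5; used here as the smooth-pipe estimate the problem specifies)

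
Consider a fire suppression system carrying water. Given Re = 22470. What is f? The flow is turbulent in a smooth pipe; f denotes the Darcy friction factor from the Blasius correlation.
Formula: f = \frac{0.316}{Re^{0.25}}
f = 0.316/22470^0.25 = 0.02581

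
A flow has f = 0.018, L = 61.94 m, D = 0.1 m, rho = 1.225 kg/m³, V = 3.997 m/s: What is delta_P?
Formula: \Delta P = f \frac{L}{D} \frac{\rho V^2}{2}
delta_P = 0.018·(61.94/0.1)·0.5·1.225·3.997²/1000 = 0.1091 kPa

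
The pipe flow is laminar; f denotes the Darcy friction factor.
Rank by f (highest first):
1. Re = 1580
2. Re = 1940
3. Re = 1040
Case 1: f = 0.04051
Case 2: f = 0.03299
Case 3: f = 0.06154
Ranking (highest first): 3, 1, 2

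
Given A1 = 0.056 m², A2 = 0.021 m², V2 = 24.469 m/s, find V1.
Formula: V_2 = \frac{A_1 V_1}{A_2}
Substituting knowns: 24.469 = 0.056·V1/0.021
Solving for V1: V1 = 24.469·0.021/0.056 = 9.176 m/s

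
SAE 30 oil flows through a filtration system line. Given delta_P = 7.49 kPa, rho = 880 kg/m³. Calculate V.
Formula: V = \sqrt{\frac{2 \Delta P}{\rho}}
V = √(2·(7.49·1000)/880) = 4.126 m/s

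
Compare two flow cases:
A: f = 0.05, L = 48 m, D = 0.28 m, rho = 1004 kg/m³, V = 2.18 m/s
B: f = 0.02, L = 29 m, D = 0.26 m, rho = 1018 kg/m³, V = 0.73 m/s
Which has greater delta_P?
delta_P(A) = 20.45 kPa, delta_P(B) = 0.6051 kPa. Answer: A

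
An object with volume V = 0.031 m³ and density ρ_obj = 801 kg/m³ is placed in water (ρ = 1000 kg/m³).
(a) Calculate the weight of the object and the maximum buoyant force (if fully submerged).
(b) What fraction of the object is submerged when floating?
(a) W=rho_obj*g*V=801*9.81*0.031=243.6 N; F_B(max)=rho*g*V=1000*9.81*0.031=304.1 N
(b) Floating fraction=rho_obj/rho=801/1000=0.801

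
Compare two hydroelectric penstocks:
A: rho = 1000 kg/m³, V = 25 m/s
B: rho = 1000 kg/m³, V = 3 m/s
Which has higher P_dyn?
P_dyn(A) = 312.5 kPa, P_dyn(B) = 4.5 kPa. Answer: A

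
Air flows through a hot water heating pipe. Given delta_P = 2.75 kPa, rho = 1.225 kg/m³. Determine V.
Formula: V = \sqrt{\frac{2 \Delta P}{\rho}}
V = √(2·(2.75·1000)/1.225) = 67.01 m/s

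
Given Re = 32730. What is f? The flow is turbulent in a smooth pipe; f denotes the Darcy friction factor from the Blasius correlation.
Formula: f = \frac{0.316}{Re^{0.25}}
f = 0.316/32730^0.25 = 0.02349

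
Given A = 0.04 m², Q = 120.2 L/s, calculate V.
Formula: Q = A V
Substituting knowns: 120.2 = 0.04·V·1000
Solving for V: V = (120.2/1000)/0.04 = 3.005 m/s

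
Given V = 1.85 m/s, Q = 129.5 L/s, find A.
Formula: Q = A V
Substituting knowns: 129.5 = A·1.85·1000
Solving for A: A = (129.5/1000)/1.85 = 0.07 m²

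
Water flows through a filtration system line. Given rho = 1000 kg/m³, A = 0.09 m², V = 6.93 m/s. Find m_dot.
Formula: \dot{m} = \rho A V
m_dot = 1000·0.09·6.93 = 623.7 kg/s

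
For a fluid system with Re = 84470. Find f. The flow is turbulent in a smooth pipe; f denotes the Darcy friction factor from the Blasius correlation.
Formula: f = \frac{0.316}{Re^{0.25}}
f = 0.316/84470^0.25 = 0.01854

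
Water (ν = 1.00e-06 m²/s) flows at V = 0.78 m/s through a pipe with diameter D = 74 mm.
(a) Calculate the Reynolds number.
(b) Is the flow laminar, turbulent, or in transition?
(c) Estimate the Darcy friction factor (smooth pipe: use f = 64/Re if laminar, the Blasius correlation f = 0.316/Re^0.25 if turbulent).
(a) Re = V·D/ν = 0.78·0.074/1.00e-06 = 57720
(b) Flow regime: turbulent (Re > 4000)
(c) Friction factor: f = 0.316/Re^0.25 = 0.316/57720^0.25 = 0.02039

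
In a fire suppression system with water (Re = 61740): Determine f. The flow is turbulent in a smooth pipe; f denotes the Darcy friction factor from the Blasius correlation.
Formula: f = \frac{0.316}{Re^{0.25}}
f = 0.316/61740^0.25 = 0.02005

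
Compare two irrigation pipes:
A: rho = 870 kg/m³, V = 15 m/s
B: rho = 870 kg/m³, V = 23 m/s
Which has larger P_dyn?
P_dyn(A) = 97.88 kPa, P_dyn(B) = 230.1 kPa. Answer: B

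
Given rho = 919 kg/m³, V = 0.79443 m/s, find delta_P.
Formula: V = \sqrt{\frac{2 \Delta P}{\rho}}
Substituting knowns: 0.79443 = √(2·(delta_P·1000)/919)
Solving for delta_P: delta_P = 0.79443²·919/2/1000 = 0.29 kPa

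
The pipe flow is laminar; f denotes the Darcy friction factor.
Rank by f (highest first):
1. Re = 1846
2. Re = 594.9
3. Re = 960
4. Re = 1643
Case 1: f = 0.03467
Case 2: f = 0.1076
Case 3: f = 0.06667
Case 4: f = 0.03895
Ranking (highest first): 2, 3, 4, 1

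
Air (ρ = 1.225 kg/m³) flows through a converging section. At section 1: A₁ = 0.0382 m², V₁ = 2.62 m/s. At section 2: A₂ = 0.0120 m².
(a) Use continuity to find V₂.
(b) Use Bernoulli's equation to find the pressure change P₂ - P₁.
(a) Continuity: A₁V₁=A₂V₂ -> V₂=A₁V₁/A₂=0.0382*2.62/0.0120=8.34 m/s
(b) Bernoulli: P₂-P₁=0.5*rho*(V₁^2-V₂^2)/1000=0.5*1.225*(2.62^2-8.34^2)/1000=-0.0384 kPa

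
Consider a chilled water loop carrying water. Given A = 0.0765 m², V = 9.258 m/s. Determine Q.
Formula: Q = A V
Q = 0.0765·9.258·1000 = 708.2 L/s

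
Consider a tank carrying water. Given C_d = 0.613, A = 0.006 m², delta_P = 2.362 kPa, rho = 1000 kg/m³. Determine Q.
Formula: Q = C_d A \sqrt{\frac{2 \Delta P}{\rho}}
Q = 0.613·0.006·√(2·(2.362·1000)/1000)·1000 = 7.994 L/s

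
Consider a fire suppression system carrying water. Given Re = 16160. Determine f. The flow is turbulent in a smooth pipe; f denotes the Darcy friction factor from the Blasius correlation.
Formula: f = \frac{0.316}{Re^{0.25}}
f = 0.316/16160^0.25 = 0.02803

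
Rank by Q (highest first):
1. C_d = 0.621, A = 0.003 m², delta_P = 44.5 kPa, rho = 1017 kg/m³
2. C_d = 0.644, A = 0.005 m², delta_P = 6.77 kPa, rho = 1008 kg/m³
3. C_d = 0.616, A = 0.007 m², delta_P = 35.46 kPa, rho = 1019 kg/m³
Case 1: Q = 17.43 L/s
Case 2: Q = 11.8 L/s
Case 3: Q = 35.97 L/s
Ranking (highest first): 3, 1, 2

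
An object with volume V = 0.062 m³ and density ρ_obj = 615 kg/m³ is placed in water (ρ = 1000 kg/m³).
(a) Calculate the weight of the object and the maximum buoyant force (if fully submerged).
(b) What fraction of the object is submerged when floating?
(a) W=rho_obj*g*V=615*9.81*0.062=374.1 N; F_B(max)=rho*g*V=1000*9.81*0.062=608.2 N
(b) Floating fraction=rho_obj/rho=615/1000=0.615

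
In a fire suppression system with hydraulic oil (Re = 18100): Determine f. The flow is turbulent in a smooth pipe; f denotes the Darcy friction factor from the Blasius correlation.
Formula: f = \frac{0.316}{Re^{0.25}}
f = 0.316/18100^0.25 = 0.02724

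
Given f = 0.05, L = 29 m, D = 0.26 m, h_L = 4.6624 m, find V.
Formula: h_L = f \frac{L}{D} \frac{V^2}{2g}
Substituting knowns: 4.6624 = 0.05·(29/0.26)·V²/(2·9.81)
Solving for V: V = √(4.6624·2·9.81/(0.05·(29/0.26))) = 4.05 m/s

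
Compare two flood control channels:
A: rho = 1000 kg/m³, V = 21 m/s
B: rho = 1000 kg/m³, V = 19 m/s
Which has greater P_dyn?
P_dyn(A) = 220.5 kPa, P_dyn(B) = 180.5 kPa. Answer: A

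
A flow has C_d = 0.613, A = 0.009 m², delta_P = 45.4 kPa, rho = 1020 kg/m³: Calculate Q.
Formula: Q = C_d A \sqrt{\frac{2 \Delta P}{\rho}}
Q = 0.613·0.009·√(2·(45.4·1000)/1020)·1000 = 52.05 L/s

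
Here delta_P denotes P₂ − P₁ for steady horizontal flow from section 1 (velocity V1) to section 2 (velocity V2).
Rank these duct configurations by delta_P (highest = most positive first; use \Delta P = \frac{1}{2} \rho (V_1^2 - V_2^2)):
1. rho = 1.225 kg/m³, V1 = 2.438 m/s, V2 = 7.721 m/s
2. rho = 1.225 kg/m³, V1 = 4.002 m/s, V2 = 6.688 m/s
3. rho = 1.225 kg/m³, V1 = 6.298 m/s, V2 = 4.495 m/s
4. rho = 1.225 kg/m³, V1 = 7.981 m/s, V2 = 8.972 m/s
Case 1: delta_P = -0.03287 kPa
Case 2: delta_P = -0.01759 kPa
Case 3: delta_P = 0.01192 kPa
Case 4: delta_P = -0.01029 kPa
Ranking (highest first): 3, 4, 2, 1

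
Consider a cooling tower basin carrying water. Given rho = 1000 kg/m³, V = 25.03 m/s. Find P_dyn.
Formula: P_{dyn} = \frac{1}{2} \rho V^2
P_dyn = 0.5·1000·25.03²/1000 = 313.3 kPa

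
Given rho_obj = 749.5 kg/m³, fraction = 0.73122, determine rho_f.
Formula: f_{sub} = \frac{\rho_{obj}}{\rho_f}
Substituting knowns: 0.73122 = 749.5/rho_f
Solving for rho_f: rho_f = 749.5/0.73122 = 1025 kg/m³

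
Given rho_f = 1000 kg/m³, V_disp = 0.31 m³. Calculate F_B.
Formula: F_B = \rho_f g V_{disp}
F_B = 1000·9.81·0.31 = 3041 N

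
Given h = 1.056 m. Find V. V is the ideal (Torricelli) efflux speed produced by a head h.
Formula: V = \sqrt{2 g h}
V = √(2·9.81·1.056) = 4.552 m/s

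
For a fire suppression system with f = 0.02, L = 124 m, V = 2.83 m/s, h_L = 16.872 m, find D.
Formula: h_L = f \frac{L}{D} \frac{V^2}{2g}
Substituting knowns: 16.872 = 0.02·(124/D)·2.83²/(2·9.81)
Solving for D: D = 0.02·124·2.83²/(2·9.81·16.872) = 0.06 m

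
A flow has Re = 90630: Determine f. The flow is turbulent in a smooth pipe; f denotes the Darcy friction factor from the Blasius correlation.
Formula: f = \frac{0.316}{Re^{0.25}}
f = 0.316/90630^0.25 = 0.01821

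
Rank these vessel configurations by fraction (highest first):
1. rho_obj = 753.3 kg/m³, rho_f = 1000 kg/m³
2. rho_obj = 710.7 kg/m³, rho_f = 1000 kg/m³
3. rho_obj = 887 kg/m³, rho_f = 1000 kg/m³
Case 1: fraction = 0.7533
Case 2: fraction = 0.7107
Case 3: fraction = 0.887
Ranking (highest first): 3, 1, 2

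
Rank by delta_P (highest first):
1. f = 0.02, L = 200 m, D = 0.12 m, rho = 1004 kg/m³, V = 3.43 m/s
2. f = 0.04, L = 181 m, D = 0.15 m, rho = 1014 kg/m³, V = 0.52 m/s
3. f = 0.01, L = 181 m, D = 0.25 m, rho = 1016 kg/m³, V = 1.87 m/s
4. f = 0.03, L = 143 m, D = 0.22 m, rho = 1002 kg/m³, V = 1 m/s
Case 1: delta_P = 196.9 kPa
Case 2: delta_P = 6.617 kPa
Case 3: delta_P = 12.86 kPa
Case 4: delta_P = 9.77 kPa
Ranking (highest first): 1, 3, 4, 2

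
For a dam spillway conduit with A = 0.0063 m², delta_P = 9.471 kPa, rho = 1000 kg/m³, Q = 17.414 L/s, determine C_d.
Formula: Q = C_d A \sqrt{\frac{2 \Delta P}{\rho}}
Substituting knowns: 17.414 = C_d·0.0063·√(2·(9.471·1000)/1000)·1000
Solving for C_d: C_d = (17.414/1000)/(0.0063·√(2·(9.471·1000)/1000)) = 0.6351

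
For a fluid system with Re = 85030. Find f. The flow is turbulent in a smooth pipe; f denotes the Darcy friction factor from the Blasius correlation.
Formula: f = \frac{0.316}{Re^{0.25}}
f = 0.316/85030^0.25 = 0.01851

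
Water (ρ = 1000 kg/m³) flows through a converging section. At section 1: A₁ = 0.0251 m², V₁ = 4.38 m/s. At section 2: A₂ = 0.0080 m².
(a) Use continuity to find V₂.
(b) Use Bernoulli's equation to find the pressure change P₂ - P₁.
(a) Continuity: A₁V₁=A₂V₂ -> V₂=A₁V₁/A₂=0.0251*4.38/0.0080=13.74 m/s
(b) Bernoulli: P₂-P₁=0.5*rho*(V₁^2-V₂^2)/1000=0.5*1000*(4.38^2-13.74^2)/1000=-84.8 kPa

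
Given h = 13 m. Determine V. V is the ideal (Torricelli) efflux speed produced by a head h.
Formula: V = \sqrt{2 g h}
V = √(2·9.81·13) = 15.97 m/s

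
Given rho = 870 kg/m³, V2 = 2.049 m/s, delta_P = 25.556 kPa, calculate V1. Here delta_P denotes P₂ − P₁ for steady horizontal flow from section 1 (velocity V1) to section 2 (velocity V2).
Formula: \Delta P = \frac{1}{2} \rho (V_1^2 - V_2^2)
Substituting knowns: 25.556 = 0.5·870·(V1² − 2.049²)/1000
Solving for V1: V1 = √(2.049² + 2·(25.556·1000)/870) = 7.934 m/s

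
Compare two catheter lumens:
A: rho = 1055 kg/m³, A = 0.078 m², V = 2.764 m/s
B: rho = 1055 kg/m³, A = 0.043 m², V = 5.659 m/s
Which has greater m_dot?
m_dot(A) = 227.4 kg/s, m_dot(B) = 256.7 kg/s. Answer: B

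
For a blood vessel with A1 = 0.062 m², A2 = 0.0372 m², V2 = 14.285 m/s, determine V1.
Formula: V_2 = \frac{A_1 V_1}{A_2}
Substituting knowns: 14.285 = 0.062·V1/0.0372
Solving for V1: V1 = 14.285·0.0372/0.062 = 8.571 m/s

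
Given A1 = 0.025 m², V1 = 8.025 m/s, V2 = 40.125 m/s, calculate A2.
Formula: V_2 = \frac{A_1 V_1}{A_2}
Substituting knowns: 40.125 = 0.025·8.025/A2
Solving for A2: A2 = 0.025·8.025/40.125 = 0.005 m²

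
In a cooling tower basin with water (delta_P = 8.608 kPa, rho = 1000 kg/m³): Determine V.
Formula: V = \sqrt{\frac{2 \Delta P}{\rho}}
V = √(2·(8.608·1000)/1000) = 4.149 m/s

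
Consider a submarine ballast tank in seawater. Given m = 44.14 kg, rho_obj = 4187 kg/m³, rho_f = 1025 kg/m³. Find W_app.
Formula: W_{app} = mg\left(1 - \frac{\rho_f}{\rho_{obj}}\right)
W_app = 44.14·9.81·(1 − 1025/4187) = 327 N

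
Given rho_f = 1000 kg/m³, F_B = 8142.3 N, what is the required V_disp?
Formula: F_B = \rho_f g V_{disp}
Substituting knowns: 8142.3 = 1000·9.81·V_disp
Solving for V_disp: V_disp = 8142.3/(1000·9.81) = 0.83 m³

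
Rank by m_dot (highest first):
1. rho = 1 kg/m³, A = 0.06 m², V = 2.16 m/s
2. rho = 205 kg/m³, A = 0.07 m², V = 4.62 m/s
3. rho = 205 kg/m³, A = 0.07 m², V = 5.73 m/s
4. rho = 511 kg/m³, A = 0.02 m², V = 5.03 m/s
Case 1: m_dot = 0.1296 kg/s
Case 2: m_dot = 66.3 kg/s
Case 3: m_dot = 82.23 kg/s
Case 4: m_dot = 51.41 kg/s
Ranking (highest first): 3, 2, 4, 1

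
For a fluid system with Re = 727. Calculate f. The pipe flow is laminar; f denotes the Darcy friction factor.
Formula: f = \frac{64}{Re}
f = 64/727 = 0.08803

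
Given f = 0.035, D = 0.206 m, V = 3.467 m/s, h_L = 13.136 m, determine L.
Formula: h_L = f \frac{L}{D} \frac{V^2}{2g}
Substituting knowns: 13.136 = 0.035·(L/0.206)·3.467²/(2·9.81)
Solving for L: L = 13.136·2·9.81·0.206/(0.035·3.467²) = 126.2 m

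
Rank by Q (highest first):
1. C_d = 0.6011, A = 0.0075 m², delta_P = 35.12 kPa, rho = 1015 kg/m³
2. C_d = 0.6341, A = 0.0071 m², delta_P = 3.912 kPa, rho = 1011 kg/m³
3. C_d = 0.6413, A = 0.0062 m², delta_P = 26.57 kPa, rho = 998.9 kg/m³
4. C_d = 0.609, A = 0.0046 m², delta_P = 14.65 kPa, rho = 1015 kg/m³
Case 1: Q = 37.5 L/s
Case 2: Q = 12.52 L/s
Case 3: Q = 29 L/s
Case 4: Q = 15.05 L/s
Ranking (highest first): 1, 3, 4, 2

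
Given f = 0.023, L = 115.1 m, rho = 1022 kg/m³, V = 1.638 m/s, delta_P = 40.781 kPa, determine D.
Formula: \Delta P = f \frac{L}{D} \frac{\rho V^2}{2}
Substituting knowns: 40.781 = 0.023·(115.1/D)·0.5·1022·1.638²/1000
Solving for D: D = 0.023·115.1·0.5·1022·1.638²/(40.781·1000) = 0.089 m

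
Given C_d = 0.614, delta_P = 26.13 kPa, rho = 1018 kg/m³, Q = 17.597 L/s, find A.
Formula: Q = C_d A \sqrt{\frac{2 \Delta P}{\rho}}
Substituting knowns: 17.597 = 0.614·A·√(2·(26.13·1000)/1018)·1000
Solving for A: A = (17.597/1000)/(0.614·√(2·(26.13·1000)/1018)) = 0.004 m²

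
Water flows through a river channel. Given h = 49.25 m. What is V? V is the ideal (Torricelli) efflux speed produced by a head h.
Formula: V = \sqrt{2 g h}
V = √(2·9.81·49.25) = 31.09 m/s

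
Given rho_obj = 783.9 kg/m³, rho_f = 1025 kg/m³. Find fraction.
Formula: f_{sub} = \frac{\rho_{obj}}{\rho_f}
fraction = 783.9/1025 = 0.7648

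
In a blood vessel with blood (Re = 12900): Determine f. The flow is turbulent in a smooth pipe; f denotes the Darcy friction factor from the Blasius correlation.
Formula: f = \frac{0.316}{Re^{0.25}}
f = 0.316/12900^0.25 = 0.02965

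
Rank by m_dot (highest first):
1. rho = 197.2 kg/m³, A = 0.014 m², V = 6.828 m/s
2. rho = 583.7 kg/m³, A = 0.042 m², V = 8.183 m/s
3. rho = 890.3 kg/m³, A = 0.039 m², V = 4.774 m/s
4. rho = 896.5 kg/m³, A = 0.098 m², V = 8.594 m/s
Case 1: m_dot = 18.85 kg/s
Case 2: m_dot = 200.6 kg/s
Case 3: m_dot = 165.8 kg/s
Case 4: m_dot = 755 kg/s
Ranking (highest first): 4, 2, 3, 1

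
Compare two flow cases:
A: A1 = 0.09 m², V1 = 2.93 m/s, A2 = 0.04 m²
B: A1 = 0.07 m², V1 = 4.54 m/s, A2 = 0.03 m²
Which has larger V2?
V2(A) = 6.592 m/s, V2(B) = 10.59 m/s. Answer: B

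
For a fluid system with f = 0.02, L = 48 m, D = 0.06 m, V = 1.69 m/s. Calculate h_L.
Formula: h_L = f \frac{L}{D} \frac{V^2}{2g}
h_L = 0.02·(48/0.06)·1.69²/(2·9.81) = 2.329 m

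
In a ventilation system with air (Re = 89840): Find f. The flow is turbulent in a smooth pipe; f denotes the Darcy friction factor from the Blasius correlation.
Formula: f = \frac{0.316}{Re^{0.25}}
f = 0.316/89840^0.25 = 0.01825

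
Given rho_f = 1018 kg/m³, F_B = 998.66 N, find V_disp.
Formula: F_B = \rho_f g V_{disp}
Substituting knowns: 998.66 = 1018·9.81·V_disp
Solving for V_disp: V_disp = 998.66/(1018·9.81) = 0.1 m³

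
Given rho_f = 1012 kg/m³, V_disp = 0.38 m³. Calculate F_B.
Formula: F_B = \rho_f g V_{disp}
F_B = 1012·9.81·0.38 = 3773 N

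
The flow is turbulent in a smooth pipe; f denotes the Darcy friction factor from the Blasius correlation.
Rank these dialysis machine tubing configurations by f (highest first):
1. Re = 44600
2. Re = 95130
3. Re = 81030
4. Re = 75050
Case 1: f = 0.02174
Case 2: f = 0.01799
Case 3: f = 0.01873
Case 4: f = 0.01909
Ranking (highest first): 1, 4, 3, 2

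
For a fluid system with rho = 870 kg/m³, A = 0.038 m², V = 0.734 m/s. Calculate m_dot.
Formula: \dot{m} = \rho A V
m_dot = 870·0.038·0.734 = 24.27 kg/s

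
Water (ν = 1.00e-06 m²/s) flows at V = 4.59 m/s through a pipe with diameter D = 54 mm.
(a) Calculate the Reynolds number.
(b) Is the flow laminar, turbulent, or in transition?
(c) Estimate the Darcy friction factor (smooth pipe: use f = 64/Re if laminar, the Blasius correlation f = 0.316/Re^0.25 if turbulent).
(a) Re = V·D/ν = 4.59·0.054/1.00e-06 = 247860
(b) Flow regime: turbulent (Re > 4000)
(c) Friction factor: f = 0.316/Re^0.25 = 0.316/247860^0.25 = 0.01416 (Blasius is strictly valid for Re ≲ 1e5; used here as the smooth-pipe estimate the problem specifies)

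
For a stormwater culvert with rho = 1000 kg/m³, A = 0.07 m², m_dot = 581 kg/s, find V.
Formula: \dot{m} = \rho A V
Substituting knowns: 581 = 1000·0.07·V
Solving for V: V = 581/(1000·0.07) = 8.3 m/s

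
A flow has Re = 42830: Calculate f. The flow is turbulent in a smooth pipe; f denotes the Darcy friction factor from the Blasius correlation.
Formula: f = \frac{0.316}{Re^{0.25}}
f = 0.316/42830^0.25 = 0.02197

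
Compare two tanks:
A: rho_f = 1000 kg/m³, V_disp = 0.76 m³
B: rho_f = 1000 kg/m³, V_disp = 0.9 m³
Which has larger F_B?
F_B(A) = 7456 N, F_B(B) = 8829 N. Answer: B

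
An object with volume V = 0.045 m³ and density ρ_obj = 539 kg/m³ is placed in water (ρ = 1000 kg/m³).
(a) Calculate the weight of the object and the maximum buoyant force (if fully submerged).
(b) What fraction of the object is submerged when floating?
(a) W=rho_obj*g*V=539*9.81*0.045=237.9 N; F_B(max)=rho*g*V=1000*9.81*0.045=441.4 N
(b) Floating fraction=rho_obj/rho=539/1000=0.539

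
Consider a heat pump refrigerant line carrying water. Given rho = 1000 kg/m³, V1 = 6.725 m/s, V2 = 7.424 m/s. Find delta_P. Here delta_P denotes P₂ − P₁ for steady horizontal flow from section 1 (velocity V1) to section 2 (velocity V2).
Formula: \Delta P = \frac{1}{2} \rho (V_1^2 - V_2^2)
delta_P = 0.5·1000·(6.725² − 7.424²)/1000 = -4.945 kPa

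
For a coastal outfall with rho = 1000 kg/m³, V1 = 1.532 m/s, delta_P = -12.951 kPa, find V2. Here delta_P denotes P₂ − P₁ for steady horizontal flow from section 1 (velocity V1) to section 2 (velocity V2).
Formula: \Delta P = \frac{1}{2} \rho (V_1^2 - V_2^2)
Substituting knowns: -12.951 = 0.5·1000·(1.532² − V2²)/1000
Solving for V2: V2 = √(1.532² − 2·(-12.951·1000)/1000) = 5.315 m/s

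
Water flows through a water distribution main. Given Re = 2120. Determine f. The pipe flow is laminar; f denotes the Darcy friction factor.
Formula: f = \frac{64}{Re}
f = 64/2120 = 0.03019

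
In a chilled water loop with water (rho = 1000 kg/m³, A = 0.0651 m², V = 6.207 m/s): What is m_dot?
Formula: \dot{m} = \rho A V
m_dot = 1000·0.0651·6.207 = 404.1 kg/s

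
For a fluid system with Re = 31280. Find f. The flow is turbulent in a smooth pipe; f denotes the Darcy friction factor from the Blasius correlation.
Formula: f = \frac{0.316}{Re^{0.25}}
f = 0.316/31280^0.25 = 0.02376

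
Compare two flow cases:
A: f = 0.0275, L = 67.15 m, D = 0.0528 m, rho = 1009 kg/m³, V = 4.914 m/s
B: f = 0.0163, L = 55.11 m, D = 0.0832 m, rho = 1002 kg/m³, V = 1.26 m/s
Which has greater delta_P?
delta_P(A) = 426.1 kPa, delta_P(B) = 8.588 kPa. Answer: A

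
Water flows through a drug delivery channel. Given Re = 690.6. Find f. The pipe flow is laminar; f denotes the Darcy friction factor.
Formula: f = \frac{64}{Re}
f = 64/690.6 = 0.09267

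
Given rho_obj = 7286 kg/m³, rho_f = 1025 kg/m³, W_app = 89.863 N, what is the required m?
Formula: W_{app} = mg\left(1 - \frac{\rho_f}{\rho_{obj}}\right)
Substituting knowns: 89.863 = m·9.81·(1 − 1025/7286)
Solving for m: m = 89.863/(9.81·(1 − 1025/7286)) = 10.66 kg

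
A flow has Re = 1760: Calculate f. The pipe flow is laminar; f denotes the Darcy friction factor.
Formula: f = \frac{64}{Re}
f = 64/1760 = 0.03636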